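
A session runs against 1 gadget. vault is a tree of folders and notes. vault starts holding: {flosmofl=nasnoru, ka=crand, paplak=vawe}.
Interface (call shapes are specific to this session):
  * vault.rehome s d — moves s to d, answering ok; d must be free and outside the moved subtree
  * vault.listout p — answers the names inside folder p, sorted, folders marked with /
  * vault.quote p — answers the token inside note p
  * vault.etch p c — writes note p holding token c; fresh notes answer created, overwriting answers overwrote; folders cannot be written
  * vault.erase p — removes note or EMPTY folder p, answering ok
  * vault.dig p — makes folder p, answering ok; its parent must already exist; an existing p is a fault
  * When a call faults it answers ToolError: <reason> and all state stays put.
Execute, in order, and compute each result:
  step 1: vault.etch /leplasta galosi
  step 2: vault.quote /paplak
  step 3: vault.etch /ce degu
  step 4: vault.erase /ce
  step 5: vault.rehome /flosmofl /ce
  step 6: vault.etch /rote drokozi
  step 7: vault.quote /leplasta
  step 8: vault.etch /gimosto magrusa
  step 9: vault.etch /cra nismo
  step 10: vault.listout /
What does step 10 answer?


Answer: [ce, cra, gimosto, ka, leplasta, paplak, rote]

Derivation:
-- 1. vault.etch(p=/leplasta, c=galosi) -> created
-- 2. vault.quote(p=/paplak) -> vawe
-- 3. vault.etch(p=/ce, c=degu) -> created
-- 4. vault.erase(p=/ce) -> ok
-- 5. vault.rehome(s=/flosmofl, d=/ce) -> ok
-- 6. vault.etch(p=/rote, c=drokozi) -> created
-- 7. vault.quote(p=/leplasta) -> galosi
-- 8. vault.etch(p=/gimosto, c=magrusa) -> created
-- 9. vault.etch(p=/cra, c=nismo) -> created
-- 10. vault.listout(p=/) -> [ce, cra, gimosto, ka, leplasta, paplak, rote]


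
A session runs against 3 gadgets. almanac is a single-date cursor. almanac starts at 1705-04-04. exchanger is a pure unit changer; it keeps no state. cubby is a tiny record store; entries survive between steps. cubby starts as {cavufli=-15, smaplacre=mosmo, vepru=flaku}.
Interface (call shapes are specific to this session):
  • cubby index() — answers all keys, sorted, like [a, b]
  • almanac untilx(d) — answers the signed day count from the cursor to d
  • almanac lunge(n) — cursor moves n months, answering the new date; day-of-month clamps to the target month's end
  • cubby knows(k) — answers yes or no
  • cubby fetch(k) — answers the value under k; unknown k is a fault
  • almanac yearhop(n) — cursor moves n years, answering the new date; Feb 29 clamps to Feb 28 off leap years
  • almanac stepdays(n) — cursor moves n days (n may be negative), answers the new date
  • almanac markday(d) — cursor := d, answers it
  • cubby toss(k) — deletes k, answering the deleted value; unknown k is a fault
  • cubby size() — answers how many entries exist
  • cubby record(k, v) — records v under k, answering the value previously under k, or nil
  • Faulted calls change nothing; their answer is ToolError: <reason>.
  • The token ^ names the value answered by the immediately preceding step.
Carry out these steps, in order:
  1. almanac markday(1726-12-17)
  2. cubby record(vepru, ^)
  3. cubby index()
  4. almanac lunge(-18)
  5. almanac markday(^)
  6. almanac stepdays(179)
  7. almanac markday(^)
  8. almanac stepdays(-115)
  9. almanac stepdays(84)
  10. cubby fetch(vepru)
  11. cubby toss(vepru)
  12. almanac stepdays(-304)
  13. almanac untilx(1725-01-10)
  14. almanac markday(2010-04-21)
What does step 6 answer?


I run almanac markday with d: 1726-12-17, → 1726-12-17.
I run cubby record with k: vepru, v: ^, giving flaku.
I try cubby index, and observe [cavufli, smaplacre, vepru].
I try almanac lunge with n: -18, giving 1725-06-17.
I call almanac markday with d: ^, and see 1725-06-17.
I invoke almanac stepdays with n: 179, and observe 1725-12-13.
I invoke almanac markday with d: ^, giving 1725-12-13.
I try almanac stepdays with n: -115, and see 1725-08-20.
I invoke almanac stepdays with n: 84: 1725-11-12.
Using cubby fetch with k: vepru, and get 1726-12-17.
Then cubby toss with k: vepru, — result: 1726-12-17.
Calling almanac stepdays with n: -304, and see 1725-01-12.
I try almanac untilx with d: 1725-01-10, — result: -2.
I call almanac markday with d: 2010-04-21, and get 2010-04-21.

Answer: 1725-12-13


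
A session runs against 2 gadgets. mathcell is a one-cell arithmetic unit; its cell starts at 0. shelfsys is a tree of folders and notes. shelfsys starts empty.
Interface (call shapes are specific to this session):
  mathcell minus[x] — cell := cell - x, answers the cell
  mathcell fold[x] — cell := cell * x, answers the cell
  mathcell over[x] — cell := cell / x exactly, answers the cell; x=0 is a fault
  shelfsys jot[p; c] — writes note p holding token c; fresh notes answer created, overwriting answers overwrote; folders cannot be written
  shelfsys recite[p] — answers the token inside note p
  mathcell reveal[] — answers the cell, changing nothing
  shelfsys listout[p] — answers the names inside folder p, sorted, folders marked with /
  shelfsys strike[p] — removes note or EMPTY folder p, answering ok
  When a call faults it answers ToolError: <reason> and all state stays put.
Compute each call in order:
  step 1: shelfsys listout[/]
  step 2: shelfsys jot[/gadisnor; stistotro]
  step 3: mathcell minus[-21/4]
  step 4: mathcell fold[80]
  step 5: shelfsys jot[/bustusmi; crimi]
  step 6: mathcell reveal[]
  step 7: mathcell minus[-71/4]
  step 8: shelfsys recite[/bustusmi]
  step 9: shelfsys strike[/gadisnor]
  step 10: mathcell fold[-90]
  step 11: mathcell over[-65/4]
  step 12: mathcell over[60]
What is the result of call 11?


% shelfsys listout p: /
[out] []
% shelfsys jot p: /gadisnor c: stistotro
[out] created
% mathcell minus x: -21/4
[out] 21/4
% mathcell fold x: 80
[out] 420
% shelfsys jot p: /bustusmi c: crimi
[out] created
% mathcell reveal
[out] 420
% mathcell minus x: -71/4
[out] 1751/4
% shelfsys recite p: /bustusmi
[out] crimi
% shelfsys strike p: /gadisnor
[out] ok
% mathcell fold x: -90
[out] -78795/2
% mathcell over x: -65/4
[out] 31518/13
% mathcell over x: 60
[out] 5253/130

Answer: 31518/13


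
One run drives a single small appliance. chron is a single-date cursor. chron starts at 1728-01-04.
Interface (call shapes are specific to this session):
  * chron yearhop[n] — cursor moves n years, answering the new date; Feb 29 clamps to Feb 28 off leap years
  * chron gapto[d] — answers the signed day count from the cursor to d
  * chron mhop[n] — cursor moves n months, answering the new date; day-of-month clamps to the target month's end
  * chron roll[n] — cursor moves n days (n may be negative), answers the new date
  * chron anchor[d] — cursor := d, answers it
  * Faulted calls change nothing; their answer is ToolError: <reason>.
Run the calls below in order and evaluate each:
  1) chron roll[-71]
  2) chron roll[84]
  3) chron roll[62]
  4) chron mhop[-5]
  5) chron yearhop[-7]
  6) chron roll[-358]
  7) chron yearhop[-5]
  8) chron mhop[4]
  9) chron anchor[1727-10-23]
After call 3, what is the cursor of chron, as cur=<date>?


Answer: cur=1728-03-19

Derivation:
I call chron roll using n→-71, and observe 1727-10-25.
Using chron roll using n→84, and see 1728-01-17.
Now I run chron roll using n→62, and see 1728-03-19.
Now I run chron mhop using n→-5, and see 1727-10-19.
Now I run chron yearhop using n→-7, and see 1720-10-19.
I try chron roll using n→-358, and observe 1719-10-27.
Using chron yearhop using n→-5: 1714-10-27.
Calling chron mhop using n→4, yielding 1715-02-27.
Using chron anchor using d→1727-10-23, and see 1727-10-23.


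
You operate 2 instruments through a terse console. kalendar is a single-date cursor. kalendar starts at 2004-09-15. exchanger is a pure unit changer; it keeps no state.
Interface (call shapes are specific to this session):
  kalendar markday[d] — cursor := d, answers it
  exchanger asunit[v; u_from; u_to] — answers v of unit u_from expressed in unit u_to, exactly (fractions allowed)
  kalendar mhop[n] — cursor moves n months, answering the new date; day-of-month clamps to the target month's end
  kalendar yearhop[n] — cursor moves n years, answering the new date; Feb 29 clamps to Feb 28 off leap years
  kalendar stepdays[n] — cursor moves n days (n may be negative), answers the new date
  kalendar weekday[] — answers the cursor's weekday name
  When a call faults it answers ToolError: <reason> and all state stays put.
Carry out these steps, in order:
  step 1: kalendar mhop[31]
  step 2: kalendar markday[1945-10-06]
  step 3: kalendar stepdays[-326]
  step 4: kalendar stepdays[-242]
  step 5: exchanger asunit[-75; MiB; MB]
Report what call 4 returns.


Do: kalendar mhop[n='31']
See: 2007-04-15
Do: kalendar markday[d='1945-10-06']
See: 1945-10-06
Do: kalendar stepdays[n='-326']
See: 1944-11-14
Do: kalendar stepdays[n='-242']
See: 1944-03-17
Do: exchanger asunit[v='-75'; u_from='MiB'; u_to='MB']
See: -49152/625

Answer: 1944-03-17


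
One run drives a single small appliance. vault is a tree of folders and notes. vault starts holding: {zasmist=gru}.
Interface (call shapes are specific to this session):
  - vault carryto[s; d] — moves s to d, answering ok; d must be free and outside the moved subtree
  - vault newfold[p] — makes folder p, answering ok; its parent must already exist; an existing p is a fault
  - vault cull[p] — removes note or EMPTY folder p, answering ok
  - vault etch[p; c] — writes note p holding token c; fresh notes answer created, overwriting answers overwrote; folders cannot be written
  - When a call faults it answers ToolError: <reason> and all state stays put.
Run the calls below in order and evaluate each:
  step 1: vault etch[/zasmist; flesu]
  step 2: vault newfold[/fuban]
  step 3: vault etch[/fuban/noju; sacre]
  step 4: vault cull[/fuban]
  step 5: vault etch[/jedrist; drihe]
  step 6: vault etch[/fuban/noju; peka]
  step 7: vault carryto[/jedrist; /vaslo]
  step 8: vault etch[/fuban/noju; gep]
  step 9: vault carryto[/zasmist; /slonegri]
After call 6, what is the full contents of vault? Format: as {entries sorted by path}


% 1. vault etch(p=/zasmist, c=flesu) : overwrote
% 2. vault newfold(p=/fuban) : ok
% 3. vault etch(p=/fuban/noju, c=sacre) : created
% 4. vault cull(p=/fuban) : ToolError: not empty
% 5. vault etch(p=/jedrist, c=drihe) : created
% 6. vault etch(p=/fuban/noju, c=peka) : overwrote
% 7. vault carryto(s=/jedrist, d=/vaslo) : ok
% 8. vault etch(p=/fuban/noju, c=gep) : overwrote
% 9. vault carryto(s=/zasmist, d=/slonegri) : ok

Answer: {fuban/, fuban/noju=peka, jedrist=drihe, zasmist=flesu}


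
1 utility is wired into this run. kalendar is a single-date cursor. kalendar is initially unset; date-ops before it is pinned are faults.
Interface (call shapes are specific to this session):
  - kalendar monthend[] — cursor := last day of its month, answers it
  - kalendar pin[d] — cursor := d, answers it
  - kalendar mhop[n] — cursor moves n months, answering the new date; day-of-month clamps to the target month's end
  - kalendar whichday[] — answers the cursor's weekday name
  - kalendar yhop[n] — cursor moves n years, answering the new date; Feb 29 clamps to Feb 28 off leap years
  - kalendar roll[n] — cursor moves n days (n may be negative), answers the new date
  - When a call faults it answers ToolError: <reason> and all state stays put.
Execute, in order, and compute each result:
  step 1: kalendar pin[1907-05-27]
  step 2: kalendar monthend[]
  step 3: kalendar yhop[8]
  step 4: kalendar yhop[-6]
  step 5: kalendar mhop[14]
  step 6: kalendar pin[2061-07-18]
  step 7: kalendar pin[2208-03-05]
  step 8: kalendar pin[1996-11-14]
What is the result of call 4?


% kalendar pin(d='1907-05-27') => 1907-05-27
% kalendar monthend() => 1907-05-31
% kalendar yhop(n='8') => 1915-05-31
% kalendar yhop(n='-6') => 1909-05-31
% kalendar mhop(n='14') => 1910-07-31
% kalendar pin(d='2061-07-18') => 2061-07-18
% kalendar pin(d='2208-03-05') => 2208-03-05
% kalendar pin(d='1996-11-14') => 1996-11-14

Answer: 1909-05-31


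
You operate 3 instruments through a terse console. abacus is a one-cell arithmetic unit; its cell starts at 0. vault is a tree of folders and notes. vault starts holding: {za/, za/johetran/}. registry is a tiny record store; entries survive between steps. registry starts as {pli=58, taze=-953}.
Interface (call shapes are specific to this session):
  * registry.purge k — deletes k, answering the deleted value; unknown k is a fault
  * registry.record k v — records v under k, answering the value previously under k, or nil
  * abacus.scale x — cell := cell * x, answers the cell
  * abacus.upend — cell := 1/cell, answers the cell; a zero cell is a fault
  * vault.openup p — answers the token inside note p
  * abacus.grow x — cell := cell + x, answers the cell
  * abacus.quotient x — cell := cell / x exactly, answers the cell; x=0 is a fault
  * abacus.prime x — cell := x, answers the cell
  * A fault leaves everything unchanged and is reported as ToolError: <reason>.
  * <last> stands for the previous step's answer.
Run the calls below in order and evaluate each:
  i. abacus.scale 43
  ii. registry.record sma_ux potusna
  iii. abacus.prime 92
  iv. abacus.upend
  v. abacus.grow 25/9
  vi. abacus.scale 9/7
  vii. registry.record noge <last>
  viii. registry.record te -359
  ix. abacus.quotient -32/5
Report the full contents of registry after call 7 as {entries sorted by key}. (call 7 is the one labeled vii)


Answer: {noge=2309/644, pli=58, sma_ux=potusna, taze=-953}

Derivation:
~$ abacus.scale 43
[out] 0
~$ registry.record sma_ux potusna
[out] nil
~$ abacus.prime 92
[out] 92
~$ abacus.upend
[out] 1/92
~$ abacus.grow 25/9
[out] 2309/828
~$ abacus.scale 9/7
[out] 2309/644
~$ registry.record noge <last>
[out] nil
~$ registry.record te -359
[out] nil
~$ abacus.quotient -32/5
[out] -11545/20608


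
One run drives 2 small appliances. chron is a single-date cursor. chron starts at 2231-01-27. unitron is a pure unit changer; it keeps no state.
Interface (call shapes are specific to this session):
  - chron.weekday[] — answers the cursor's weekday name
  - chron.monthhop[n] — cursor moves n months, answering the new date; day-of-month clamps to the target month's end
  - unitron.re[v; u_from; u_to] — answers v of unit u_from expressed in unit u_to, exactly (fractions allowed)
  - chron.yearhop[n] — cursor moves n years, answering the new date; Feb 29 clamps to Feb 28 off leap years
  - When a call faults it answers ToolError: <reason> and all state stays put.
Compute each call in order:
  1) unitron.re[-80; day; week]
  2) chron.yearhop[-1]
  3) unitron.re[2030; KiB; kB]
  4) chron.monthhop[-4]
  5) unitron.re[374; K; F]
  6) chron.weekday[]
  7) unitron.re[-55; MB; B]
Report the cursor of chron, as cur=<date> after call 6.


·→ unitron.re(v: -80, u_from: day, u_to: week)
·← -80/7
·→ chron.yearhop(n: -1)
·← 2230-01-27
·→ unitron.re(v: 2030, u_from: KiB, u_to: kB)
·← 51968/25
·→ chron.monthhop(n: -4)
·← 2229-09-27
·→ unitron.re(v: 374, u_from: K, u_to: F)
·← 21353/100
·→ chron.weekday()
·← Sunday
·→ unitron.re(v: -55, u_from: MB, u_to: B)
·← -55000000

Answer: cur=2229-09-27


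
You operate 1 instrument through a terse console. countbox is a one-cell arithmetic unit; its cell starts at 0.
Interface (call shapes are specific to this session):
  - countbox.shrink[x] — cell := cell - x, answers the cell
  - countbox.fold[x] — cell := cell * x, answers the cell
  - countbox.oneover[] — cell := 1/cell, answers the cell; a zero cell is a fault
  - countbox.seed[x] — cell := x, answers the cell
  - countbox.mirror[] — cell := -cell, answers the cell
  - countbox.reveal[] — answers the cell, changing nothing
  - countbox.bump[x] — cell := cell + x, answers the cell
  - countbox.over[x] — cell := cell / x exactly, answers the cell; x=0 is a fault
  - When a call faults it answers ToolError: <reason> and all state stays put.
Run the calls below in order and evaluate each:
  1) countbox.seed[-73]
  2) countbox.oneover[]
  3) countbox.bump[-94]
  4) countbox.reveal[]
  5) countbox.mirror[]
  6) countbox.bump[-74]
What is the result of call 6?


Do: seed[x→-73]
See: -73
Do: oneover[]
See: -1/73
Do: bump[x→-94]
See: -6863/73
Do: reveal[]
See: -6863/73
Do: mirror[]
See: 6863/73
Do: bump[x→-74]
See: 1461/73

Answer: 1461/73


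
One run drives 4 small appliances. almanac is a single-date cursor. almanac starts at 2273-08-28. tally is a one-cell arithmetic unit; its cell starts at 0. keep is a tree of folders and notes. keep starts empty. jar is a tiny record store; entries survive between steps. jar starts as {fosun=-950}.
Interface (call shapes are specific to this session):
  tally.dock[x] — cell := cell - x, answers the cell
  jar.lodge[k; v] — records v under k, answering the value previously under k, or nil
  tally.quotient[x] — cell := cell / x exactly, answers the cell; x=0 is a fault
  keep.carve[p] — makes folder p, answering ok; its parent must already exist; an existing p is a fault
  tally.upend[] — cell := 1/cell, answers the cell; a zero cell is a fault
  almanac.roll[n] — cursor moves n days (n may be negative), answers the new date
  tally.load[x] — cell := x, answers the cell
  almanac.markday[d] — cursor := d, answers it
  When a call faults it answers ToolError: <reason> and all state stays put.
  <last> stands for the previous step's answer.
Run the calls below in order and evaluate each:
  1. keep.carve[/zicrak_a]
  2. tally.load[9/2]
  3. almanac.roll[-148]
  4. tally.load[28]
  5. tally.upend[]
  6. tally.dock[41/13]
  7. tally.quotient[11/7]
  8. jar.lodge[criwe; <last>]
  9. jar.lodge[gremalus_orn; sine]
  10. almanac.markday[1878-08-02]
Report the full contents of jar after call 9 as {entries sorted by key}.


Answer: {criwe=-1135/572, fosun=-950, gremalus_orn=sine}

Derivation:
→ keep.carve(p='/zicrak_a')
← ok
→ tally.load(x='9/2')
← 9/2
→ almanac.roll(n='-148')
← 2273-04-02
→ tally.load(x='28')
← 28
→ tally.upend()
← 1/28
→ tally.dock(x='41/13')
← -1135/364
→ tally.quotient(x='11/7')
← -1135/572
→ jar.lodge(k='criwe', v='<last>')
← nil
→ jar.lodge(k='gremalus_orn', v='sine')
← nil
→ almanac.markday(d='1878-08-02')
← 1878-08-02


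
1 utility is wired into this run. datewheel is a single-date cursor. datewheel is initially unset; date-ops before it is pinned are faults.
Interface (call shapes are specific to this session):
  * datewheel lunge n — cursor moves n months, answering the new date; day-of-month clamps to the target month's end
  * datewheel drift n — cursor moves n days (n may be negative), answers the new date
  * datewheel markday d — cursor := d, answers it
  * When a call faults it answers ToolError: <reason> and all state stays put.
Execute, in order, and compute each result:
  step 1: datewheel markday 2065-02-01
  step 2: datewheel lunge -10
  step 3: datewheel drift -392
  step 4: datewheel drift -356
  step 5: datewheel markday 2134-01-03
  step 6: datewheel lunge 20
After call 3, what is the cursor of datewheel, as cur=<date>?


I call datewheel markday using d: 2065-02-01, which returns 2065-02-01.
Invoking datewheel lunge using n: -10, giving 2064-04-01.
Now I run datewheel drift using n: -392, → 2063-03-06.
Invoking datewheel drift using n: -356, and see 2062-03-15.
Calling datewheel markday using d: 2134-01-03, — result: 2134-01-03.
I try datewheel lunge using n: 20, — result: 2135-09-03.

Answer: cur=2063-03-06


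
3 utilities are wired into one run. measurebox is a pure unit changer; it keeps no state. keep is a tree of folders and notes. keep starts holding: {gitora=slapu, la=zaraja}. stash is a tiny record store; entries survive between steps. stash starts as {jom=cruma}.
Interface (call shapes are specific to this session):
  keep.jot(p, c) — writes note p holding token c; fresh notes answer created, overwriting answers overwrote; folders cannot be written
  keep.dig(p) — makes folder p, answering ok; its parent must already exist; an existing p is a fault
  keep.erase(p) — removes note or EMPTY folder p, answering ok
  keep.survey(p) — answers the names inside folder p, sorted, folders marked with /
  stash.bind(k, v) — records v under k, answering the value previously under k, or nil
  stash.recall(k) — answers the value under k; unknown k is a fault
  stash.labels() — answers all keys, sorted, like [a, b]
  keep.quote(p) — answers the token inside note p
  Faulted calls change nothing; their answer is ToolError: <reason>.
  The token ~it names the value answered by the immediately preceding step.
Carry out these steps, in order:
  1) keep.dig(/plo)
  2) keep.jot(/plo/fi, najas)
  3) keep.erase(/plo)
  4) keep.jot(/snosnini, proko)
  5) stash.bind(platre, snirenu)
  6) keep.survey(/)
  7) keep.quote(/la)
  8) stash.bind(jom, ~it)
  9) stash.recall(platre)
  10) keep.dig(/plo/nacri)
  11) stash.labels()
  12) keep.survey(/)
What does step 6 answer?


Then keep.dig on p: /plo, and observe ok.
I try keep.jot on p: /plo/fi, c: najas, and observe created.
Then keep.erase on p: /plo, giving ToolError: not empty.
Using keep.jot on p: /snosnini, c: proko, and observe created.
Then stash.bind on k: platre, v: snirenu, giving nil.
Then keep.survey on p: /, and observe [gitora, la, plo/, snosnini].
I run keep.quote on p: /la, yielding zaraja.
Calling stash.bind on k: jom, v: ~it: cruma.
Invoking stash.recall on k: platre, which returns snirenu.
Invoking keep.dig on p: /plo/nacri, and observe ok.
Now I run stash.labels(), yielding [jom, platre].
Calling keep.survey on p: /, giving [gitora, la, plo/, snosnini].

Answer: [gitora, la, plo/, snosnini]


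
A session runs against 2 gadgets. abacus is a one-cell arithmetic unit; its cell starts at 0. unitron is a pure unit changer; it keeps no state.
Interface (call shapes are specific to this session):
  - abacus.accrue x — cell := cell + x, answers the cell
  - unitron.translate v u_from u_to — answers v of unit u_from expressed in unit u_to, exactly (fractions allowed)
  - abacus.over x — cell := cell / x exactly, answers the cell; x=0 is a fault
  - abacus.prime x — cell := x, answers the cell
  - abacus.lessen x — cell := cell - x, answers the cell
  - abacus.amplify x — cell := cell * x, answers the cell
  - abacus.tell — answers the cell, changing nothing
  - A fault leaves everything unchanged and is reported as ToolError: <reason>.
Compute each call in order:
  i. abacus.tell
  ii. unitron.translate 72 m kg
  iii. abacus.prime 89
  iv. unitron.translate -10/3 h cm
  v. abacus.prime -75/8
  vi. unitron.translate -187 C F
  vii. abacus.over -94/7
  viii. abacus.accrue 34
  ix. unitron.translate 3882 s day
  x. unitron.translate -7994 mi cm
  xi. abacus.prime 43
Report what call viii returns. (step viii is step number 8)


Answer: 26093/752

Derivation:
==> abacus.tell()
<== 0
==> unitron.translate(v: 72, u_from: m, u_to: kg)
<== ToolError: incompatible units
==> abacus.prime(x: 89)
<== 89
==> unitron.translate(v: -10/3, u_from: h, u_to: cm)
<== ToolError: incompatible units
==> abacus.prime(x: -75/8)
<== -75/8
==> unitron.translate(v: -187, u_from: C, u_to: F)
<== -1523/5
==> abacus.over(x: -94/7)
<== 525/752
==> abacus.accrue(x: 34)
<== 26093/752
==> unitron.translate(v: 3882, u_from: s, u_to: day)
<== 647/14400
==> unitron.translate(v: -7994, u_from: mi, u_to: cm)
<== -6432547968/5
==> abacus.prime(x: 43)
<== 43


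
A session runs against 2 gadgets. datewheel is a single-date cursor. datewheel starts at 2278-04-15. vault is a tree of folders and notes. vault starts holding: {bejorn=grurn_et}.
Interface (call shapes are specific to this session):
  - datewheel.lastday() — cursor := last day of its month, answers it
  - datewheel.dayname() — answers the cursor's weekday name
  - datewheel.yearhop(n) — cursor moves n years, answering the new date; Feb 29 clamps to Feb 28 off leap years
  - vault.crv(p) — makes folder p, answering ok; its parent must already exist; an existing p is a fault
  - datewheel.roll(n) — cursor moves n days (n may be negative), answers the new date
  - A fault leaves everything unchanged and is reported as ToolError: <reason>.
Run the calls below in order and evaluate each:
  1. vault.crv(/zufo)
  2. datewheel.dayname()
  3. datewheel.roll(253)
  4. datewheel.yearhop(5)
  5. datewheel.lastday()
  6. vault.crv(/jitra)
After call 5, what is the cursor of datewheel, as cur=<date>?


Answer: cur=2283-12-31

Derivation:
>> crv(p='/zufo')
<< ok
>> dayname()
<< Monday
>> roll(n='253')
<< 2278-12-24
>> yearhop(n='5')
<< 2283-12-24
>> lastday()
<< 2283-12-31
>> crv(p='/jitra')
<< ok


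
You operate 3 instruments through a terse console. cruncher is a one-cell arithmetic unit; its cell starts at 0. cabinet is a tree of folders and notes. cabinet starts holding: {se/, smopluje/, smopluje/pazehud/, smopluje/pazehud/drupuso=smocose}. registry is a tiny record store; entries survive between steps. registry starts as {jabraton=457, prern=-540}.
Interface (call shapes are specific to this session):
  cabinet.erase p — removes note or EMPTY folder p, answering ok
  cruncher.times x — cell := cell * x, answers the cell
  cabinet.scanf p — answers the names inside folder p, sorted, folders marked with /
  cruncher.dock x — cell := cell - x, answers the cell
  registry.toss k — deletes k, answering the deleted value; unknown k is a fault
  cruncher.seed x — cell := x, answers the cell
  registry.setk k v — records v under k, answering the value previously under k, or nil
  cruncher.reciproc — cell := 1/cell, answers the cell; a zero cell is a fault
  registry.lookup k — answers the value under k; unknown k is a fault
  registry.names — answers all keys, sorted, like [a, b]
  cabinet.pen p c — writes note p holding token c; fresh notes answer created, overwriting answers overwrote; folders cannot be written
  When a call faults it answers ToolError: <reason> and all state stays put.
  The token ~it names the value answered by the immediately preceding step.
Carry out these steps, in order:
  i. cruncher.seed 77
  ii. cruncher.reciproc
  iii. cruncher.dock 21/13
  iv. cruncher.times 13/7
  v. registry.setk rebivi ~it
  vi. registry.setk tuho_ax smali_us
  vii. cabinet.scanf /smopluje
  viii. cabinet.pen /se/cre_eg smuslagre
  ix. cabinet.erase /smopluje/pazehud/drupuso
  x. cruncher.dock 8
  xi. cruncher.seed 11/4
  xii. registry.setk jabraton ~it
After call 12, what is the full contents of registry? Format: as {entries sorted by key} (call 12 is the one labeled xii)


CALL seed[x=77]
RET  77
CALL reciproc[]
RET  1/77
CALL dock[x=21/13]
RET  -1604/1001
CALL times[x=13/7]
RET  -1604/539
CALL setk[k=rebivi; v=~it]
RET  nil
CALL setk[k=tuho_ax; v=smali_us]
RET  nil
CALL scanf[p=/smopluje]
RET  [pazehud/]
CALL pen[p=/se/cre_eg; c=smuslagre]
RET  created
CALL erase[p=/smopluje/pazehud/drupuso]
RET  ok
CALL dock[x=8]
RET  -5916/539
CALL seed[x=11/4]
RET  11/4
CALL setk[k=jabraton; v=~it]
RET  457

Answer: {jabraton=11/4, prern=-540, rebivi=-1604/539, tuho_ax=smali_us}


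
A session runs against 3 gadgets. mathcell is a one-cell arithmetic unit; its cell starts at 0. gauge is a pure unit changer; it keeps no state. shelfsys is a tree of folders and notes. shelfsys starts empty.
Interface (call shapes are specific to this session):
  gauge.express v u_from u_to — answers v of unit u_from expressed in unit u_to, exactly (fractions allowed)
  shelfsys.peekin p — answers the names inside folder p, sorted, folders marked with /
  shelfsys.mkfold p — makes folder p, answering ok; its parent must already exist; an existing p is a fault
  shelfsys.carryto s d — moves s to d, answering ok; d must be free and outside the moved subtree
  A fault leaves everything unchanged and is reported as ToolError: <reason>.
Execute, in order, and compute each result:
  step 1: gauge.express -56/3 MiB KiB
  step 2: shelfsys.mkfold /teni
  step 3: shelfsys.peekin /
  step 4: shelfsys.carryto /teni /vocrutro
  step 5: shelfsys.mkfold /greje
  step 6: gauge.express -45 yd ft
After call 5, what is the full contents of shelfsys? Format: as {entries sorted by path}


Answer: {greje/, vocrutro/}

Derivation:
// gauge.express(v='-56/3', u_from='MiB', u_to='KiB') == -57344/3
// shelfsys.mkfold(p='/teni') == ok
// shelfsys.peekin(p='/') == [teni/]
// shelfsys.carryto(s='/teni', d='/vocrutro') == ok
// shelfsys.mkfold(p='/greje') == ok
// gauge.express(v='-45', u_from='yd', u_to='ft') == -135


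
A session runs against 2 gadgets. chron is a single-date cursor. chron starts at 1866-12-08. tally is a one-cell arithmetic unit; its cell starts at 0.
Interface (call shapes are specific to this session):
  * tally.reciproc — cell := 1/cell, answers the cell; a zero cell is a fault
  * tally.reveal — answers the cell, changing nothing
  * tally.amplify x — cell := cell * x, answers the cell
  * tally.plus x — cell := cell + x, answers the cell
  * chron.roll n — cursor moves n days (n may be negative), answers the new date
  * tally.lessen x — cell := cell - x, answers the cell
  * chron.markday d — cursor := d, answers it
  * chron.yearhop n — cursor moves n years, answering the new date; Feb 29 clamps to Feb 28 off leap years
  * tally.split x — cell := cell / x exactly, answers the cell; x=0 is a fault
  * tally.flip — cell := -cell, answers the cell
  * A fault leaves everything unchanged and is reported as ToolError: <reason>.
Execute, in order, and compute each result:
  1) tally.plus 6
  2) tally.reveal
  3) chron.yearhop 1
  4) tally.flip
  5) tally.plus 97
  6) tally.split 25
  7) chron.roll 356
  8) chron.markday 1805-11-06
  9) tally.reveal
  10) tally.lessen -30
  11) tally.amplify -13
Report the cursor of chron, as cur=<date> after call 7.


Calling plus with x=6, → 6.
Now I run reveal, → 6.
I try yearhop with n=1, and get 1867-12-08.
Using flip, and get -6.
I run plus with x=97, → 91.
Next I call split with x=25, and get 91/25.
I call roll with n=356: 1868-11-28.
I invoke markday with d=1805-11-06, giving 1805-11-06.
I invoke reveal, which returns 91/25.
I use lessen with x=-30, → 841/25.
Invoking amplify with x=-13, → -10933/25.

Answer: cur=1868-11-28


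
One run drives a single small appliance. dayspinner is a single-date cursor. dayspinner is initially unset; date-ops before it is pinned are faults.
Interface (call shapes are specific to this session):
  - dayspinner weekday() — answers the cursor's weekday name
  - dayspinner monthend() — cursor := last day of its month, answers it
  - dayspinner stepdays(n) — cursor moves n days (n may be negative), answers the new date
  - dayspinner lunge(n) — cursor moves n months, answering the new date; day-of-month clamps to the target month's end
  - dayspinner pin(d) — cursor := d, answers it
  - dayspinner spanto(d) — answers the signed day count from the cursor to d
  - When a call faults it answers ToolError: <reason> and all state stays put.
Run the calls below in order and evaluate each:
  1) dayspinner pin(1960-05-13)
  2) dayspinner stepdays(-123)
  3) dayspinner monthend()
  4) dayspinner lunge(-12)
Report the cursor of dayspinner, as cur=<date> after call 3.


Answer: cur=1960-01-31

Derivation:
Calling dayspinner pin passing d→1960-05-13, yielding 1960-05-13.
I invoke dayspinner stepdays passing n→-123, — result: 1960-01-11.
I invoke dayspinner monthend, and get 1960-01-31.
Now I run dayspinner lunge passing n→-12, yielding 1959-01-31.


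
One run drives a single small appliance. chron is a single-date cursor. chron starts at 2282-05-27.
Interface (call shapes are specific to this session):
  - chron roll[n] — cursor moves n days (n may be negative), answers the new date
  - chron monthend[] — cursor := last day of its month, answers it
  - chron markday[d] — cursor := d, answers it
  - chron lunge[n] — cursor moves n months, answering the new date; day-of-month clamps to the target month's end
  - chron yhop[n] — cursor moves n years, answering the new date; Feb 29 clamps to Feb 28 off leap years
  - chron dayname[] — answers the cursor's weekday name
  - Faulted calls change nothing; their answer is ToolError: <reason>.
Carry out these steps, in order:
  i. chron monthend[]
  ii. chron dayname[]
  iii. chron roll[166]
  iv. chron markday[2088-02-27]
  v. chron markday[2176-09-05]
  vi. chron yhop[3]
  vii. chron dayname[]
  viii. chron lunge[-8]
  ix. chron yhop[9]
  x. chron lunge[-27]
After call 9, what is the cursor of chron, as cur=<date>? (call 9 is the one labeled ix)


Answer: cur=2188-01-05

Derivation:
==> chron monthend()
<== 2282-05-31
==> chron dayname()
<== Wednesday
==> chron roll(n=166)
<== 2282-11-13
==> chron markday(d=2088-02-27)
<== 2088-02-27
==> chron markday(d=2176-09-05)
<== 2176-09-05
==> chron yhop(n=3)
<== 2179-09-05
==> chron dayname()
<== Sunday
==> chron lunge(n=-8)
<== 2179-01-05
==> chron yhop(n=9)
<== 2188-01-05
==> chron lunge(n=-27)
<== 2185-10-05


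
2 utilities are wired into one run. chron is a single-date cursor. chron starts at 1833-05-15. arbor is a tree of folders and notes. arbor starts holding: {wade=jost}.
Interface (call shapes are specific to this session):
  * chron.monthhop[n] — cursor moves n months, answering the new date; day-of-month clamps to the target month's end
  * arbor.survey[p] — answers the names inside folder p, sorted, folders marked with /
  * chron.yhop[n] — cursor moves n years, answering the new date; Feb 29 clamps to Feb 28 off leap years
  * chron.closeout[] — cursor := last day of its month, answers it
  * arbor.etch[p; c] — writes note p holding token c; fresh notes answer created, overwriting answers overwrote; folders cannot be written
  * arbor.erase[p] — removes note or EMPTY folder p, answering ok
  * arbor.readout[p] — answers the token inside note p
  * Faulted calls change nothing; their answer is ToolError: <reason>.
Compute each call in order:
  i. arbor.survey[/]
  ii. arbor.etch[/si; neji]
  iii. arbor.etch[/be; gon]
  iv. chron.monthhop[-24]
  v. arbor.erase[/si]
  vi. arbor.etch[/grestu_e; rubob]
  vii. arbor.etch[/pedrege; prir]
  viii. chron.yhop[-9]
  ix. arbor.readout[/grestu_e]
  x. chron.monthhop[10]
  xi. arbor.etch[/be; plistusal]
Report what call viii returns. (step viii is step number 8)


Answer: 1822-05-15

Derivation:
Act: arbor.survey[p=/]
Obs: [wade]
Act: arbor.etch[p=/si; c=neji]
Obs: created
Act: arbor.etch[p=/be; c=gon]
Obs: created
Act: chron.monthhop[n=-24]
Obs: 1831-05-15
Act: arbor.erase[p=/si]
Obs: ok
Act: arbor.etch[p=/grestu_e; c=rubob]
Obs: created
Act: arbor.etch[p=/pedrege; c=prir]
Obs: created
Act: chron.yhop[n=-9]
Obs: 1822-05-15
Act: arbor.readout[p=/grestu_e]
Obs: rubob
Act: chron.monthhop[n=10]
Obs: 1823-03-15
Act: arbor.etch[p=/be; c=plistusal]
Obs: overwrote


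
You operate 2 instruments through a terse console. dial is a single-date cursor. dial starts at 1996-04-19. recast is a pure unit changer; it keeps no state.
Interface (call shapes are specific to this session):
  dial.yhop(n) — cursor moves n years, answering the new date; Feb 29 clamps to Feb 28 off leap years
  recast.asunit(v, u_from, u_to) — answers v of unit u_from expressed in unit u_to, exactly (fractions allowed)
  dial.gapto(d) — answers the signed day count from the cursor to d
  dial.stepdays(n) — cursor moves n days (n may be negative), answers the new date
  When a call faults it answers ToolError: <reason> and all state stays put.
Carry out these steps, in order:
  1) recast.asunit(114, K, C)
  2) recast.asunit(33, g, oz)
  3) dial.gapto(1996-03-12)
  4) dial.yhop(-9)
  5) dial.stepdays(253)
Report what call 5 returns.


>> recast.asunit(v: 114, u_from: K, u_to: C)
<< -3183/20
>> recast.asunit(v: 33, u_from: g, u_to: oz)
<< 4800000/4123567
>> dial.gapto(d: 1996-03-12)
<< -38
>> dial.yhop(n: -9)
<< 1987-04-19
>> dial.stepdays(n: 253)
<< 1987-12-28

Answer: 1987-12-28


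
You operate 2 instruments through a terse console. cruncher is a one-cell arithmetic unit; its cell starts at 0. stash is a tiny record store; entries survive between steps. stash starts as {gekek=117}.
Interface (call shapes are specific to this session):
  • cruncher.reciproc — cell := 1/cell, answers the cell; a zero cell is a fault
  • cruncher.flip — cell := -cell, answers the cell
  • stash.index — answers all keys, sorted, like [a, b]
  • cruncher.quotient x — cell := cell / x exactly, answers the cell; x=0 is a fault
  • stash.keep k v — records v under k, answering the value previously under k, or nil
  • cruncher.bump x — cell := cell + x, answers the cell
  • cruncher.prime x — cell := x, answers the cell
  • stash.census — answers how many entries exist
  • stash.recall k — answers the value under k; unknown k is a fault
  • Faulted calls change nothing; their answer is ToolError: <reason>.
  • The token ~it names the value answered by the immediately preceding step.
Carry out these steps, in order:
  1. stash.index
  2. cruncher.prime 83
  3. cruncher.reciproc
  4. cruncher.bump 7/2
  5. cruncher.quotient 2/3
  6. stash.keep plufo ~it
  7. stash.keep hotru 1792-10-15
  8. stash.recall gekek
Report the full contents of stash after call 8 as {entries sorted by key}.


Answer: {gekek=117, hotru=1792-10-15, plufo=1749/332}

Derivation:
// 1. stash.index() : [gekek]
// 2. cruncher.prime(x='83') : 83
// 3. cruncher.reciproc() : 1/83
// 4. cruncher.bump(x='7/2') : 583/166
// 5. cruncher.quotient(x='2/3') : 1749/332
// 6. stash.keep(k='plufo', v='~it') : nil
// 7. stash.keep(k='hotru', v='1792-10-15') : nil
// 8. stash.recall(k='gekek') : 117


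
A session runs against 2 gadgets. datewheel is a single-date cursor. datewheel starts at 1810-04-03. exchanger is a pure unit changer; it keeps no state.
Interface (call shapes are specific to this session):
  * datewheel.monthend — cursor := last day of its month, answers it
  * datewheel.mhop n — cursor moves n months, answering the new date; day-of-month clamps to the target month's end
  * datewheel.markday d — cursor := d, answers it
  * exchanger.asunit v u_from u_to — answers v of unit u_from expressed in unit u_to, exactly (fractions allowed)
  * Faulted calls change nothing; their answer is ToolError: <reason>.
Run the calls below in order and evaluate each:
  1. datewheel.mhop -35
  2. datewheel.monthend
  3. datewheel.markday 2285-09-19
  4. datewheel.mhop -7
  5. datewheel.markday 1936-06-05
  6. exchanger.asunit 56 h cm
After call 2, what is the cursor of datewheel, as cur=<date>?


Answer: cur=1807-05-31

Derivation:
# mhop(n→-35) => 1807-05-03
# monthend() => 1807-05-31
# markday(d→2285-09-19) => 2285-09-19
# mhop(n→-7) => 2285-02-19
# markday(d→1936-06-05) => 1936-06-05
# asunit(v→56, u_from→h, u_to→cm) => ToolError: incompatible units


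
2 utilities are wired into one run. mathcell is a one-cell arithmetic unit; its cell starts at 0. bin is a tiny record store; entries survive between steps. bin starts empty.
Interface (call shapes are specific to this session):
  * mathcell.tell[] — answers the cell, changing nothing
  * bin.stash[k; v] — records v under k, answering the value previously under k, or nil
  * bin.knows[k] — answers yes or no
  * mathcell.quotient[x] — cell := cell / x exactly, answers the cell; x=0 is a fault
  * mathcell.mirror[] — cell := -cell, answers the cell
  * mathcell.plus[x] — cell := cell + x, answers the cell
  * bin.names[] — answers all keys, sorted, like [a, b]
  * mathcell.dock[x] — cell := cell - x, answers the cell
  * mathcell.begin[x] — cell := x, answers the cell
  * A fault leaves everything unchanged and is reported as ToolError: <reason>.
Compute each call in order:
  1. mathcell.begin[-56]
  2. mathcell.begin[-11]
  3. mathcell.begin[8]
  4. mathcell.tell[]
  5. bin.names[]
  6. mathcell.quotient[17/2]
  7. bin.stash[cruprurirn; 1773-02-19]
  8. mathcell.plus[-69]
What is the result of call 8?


-- 1. mathcell.begin(x=-56) => -56
-- 2. mathcell.begin(x=-11) => -11
-- 3. mathcell.begin(x=8) => 8
-- 4. mathcell.tell() => 8
-- 5. bin.names() => []
-- 6. mathcell.quotient(x=17/2) => 16/17
-- 7. bin.stash(k=cruprurirn, v=1773-02-19) => nil
-- 8. mathcell.plus(x=-69) => -1157/17

Answer: -1157/17


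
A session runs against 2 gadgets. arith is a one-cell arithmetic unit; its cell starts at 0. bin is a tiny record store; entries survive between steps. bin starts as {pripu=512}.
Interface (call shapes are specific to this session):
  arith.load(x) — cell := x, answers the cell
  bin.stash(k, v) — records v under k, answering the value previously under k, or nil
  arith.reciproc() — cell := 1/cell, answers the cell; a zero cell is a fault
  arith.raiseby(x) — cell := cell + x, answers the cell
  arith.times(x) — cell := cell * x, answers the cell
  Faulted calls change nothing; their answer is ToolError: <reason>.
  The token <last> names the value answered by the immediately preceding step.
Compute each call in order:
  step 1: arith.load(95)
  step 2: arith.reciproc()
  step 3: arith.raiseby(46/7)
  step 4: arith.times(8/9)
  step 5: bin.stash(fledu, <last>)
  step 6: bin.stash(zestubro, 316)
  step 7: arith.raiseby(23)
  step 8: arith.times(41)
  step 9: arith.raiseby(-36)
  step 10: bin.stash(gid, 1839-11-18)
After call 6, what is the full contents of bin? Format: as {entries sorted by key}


$ load x='95'
[out] 95
$ reciproc
[out] 1/95
$ raiseby x='46/7'
[out] 4377/665
$ times x='8/9'
[out] 11672/1995
$ stash k='fledu' v='<last>'
[out] nil
$ stash k='zestubro' v='316'
[out] nil
$ raiseby x='23'
[out] 57557/1995
$ times x='41'
[out] 2359837/1995
$ raiseby x='-36'
[out] 2288017/1995
$ stash k='gid' v='1839-11-18'
[out] nil

Answer: {fledu=11672/1995, pripu=512, zestubro=316}
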